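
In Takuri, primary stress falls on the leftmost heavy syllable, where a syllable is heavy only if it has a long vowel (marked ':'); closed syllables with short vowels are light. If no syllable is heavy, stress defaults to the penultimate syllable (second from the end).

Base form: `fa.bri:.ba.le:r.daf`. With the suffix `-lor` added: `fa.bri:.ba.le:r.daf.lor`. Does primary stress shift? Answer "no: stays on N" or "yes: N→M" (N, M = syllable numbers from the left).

no: stays on 2

Base `fa.bri:.ba.le:r.daf` (5 syllables):
  Weights: 1 fa L, 2 bri: H, 3 ba L, 4 le:r H, 5 daf L.
  Heavy syllables in the domain: 2, 4. The leftmost is syllable 2 (bri:).
  → primary stress on syllable 2.
Suffixed `fa.bri:.ba.le:r.daf.lor` (6 syllables):
  Weights: 1 fa L, 2 bri: H, 3 ba L, 4 le:r H, 5 daf L, 6 lor L.
  Heavy syllables in the domain: 2, 4. The leftmost is syllable 2 (bri:).
  → primary stress on syllable 2.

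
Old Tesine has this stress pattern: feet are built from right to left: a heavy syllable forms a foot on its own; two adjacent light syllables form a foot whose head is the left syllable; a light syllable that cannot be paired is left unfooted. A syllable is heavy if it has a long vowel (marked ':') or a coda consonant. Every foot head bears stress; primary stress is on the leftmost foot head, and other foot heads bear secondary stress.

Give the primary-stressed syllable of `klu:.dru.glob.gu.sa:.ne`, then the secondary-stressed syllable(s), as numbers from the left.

Weights: 1 klu: H, 2 dru L, 3 glob H, 4 gu L, 5 sa: H, 6 ne L.
Parse right to left (heavy = foot alone; LL = one foot; stranded L unfooted): (ˈklu:) dru (ˈglob) gu (ˈsa:) ne.
Foot heads: 1, 3, 5.
Primary stress on the leftmost head = syllable 1.
Secondary stress on 3, 5: ˈklu:.dru.ˌglob.gu.ˌsa:.ne.

primary 1, secondary 3, 5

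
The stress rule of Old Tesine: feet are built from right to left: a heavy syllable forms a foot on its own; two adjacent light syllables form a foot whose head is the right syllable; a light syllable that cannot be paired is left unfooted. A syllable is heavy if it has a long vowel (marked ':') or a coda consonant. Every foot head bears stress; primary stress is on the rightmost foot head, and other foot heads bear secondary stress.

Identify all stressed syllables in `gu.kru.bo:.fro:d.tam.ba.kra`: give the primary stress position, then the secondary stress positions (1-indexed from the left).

primary 7, secondary 2, 3, 4, 5

Weights: 1 gu L, 2 kru L, 3 bo: H, 4 fro:d H, 5 tam H, 6 ba L, 7 kra L.
Parse right to left (heavy = foot alone; LL = one foot; stranded L unfooted): (gu.ˈkru) (ˈbo:) (ˈfro:d) (ˈtam) (ba.ˈkra).
Foot heads: 2, 3, 4, 5, 7.
Primary stress on the rightmost head = syllable 7.
Secondary stress on 2, 3, 4, 5: gu.ˌkru.ˌbo:.ˌfro:d.ˌtam.ba.ˈkra.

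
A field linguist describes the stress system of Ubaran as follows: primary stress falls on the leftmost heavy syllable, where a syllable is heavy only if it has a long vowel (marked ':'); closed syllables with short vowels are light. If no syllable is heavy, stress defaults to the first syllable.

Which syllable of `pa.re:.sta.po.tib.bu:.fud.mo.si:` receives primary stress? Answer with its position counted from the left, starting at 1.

2

Weights: 1 pa L, 2 re: H, 3 sta L, 4 po L, 5 tib L, 6 bu: H, 7 fud L, 8 mo L, 9 si: H.
Heavy syllables in the domain: 2, 6, 9. The leftmost is syllable 2 (re:).
Primary stress: syllable 2 → pa.ˈre:.sta.po.tib.bu:.fud.mo.si:.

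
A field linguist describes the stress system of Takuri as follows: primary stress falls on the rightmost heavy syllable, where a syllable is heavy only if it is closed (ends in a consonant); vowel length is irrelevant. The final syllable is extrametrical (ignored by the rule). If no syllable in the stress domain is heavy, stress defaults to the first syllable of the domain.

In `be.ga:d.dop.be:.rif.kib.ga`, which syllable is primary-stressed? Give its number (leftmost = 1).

6

The final syllable (7, ga) is extrametrical; the stress domain is syllables 1–6.
Weights: 1 be L, 2 ga:d H, 3 dop H, 4 be: L, 5 rif H, 6 kib H.
Heavy syllables in the domain: 2, 3, 5, 6. The rightmost is syllable 6 (kib).
Primary stress: syllable 6 → be.ga:d.dop.be:.rif.ˈkib.ga.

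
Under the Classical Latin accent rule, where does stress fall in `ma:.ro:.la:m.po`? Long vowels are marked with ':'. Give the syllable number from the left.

Classical Latin: stress the penult if heavy (long vowel or closed), else the antepenult.
Weights: 2 ro: H, 3 la:m H, 4 po L.
The penult (syllable 3, la:m) is heavy, so it takes stress.
Stress on syllable 3: ma:.ro:.ˈla:m.po.

3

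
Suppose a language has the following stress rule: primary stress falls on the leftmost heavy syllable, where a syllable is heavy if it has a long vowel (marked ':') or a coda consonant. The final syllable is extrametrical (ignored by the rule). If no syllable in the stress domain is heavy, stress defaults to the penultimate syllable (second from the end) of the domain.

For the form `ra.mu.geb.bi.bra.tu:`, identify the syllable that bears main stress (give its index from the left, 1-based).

The final syllable (6, tu:) is extrametrical; the stress domain is syllables 1–5.
Weights: 1 ra L, 2 mu L, 3 geb H, 4 bi L, 5 bra L.
Heavy syllables in the domain: 3. The leftmost is syllable 3 (geb).
Primary stress: syllable 3 → ra.mu.ˈgeb.bi.bra.tu:.

3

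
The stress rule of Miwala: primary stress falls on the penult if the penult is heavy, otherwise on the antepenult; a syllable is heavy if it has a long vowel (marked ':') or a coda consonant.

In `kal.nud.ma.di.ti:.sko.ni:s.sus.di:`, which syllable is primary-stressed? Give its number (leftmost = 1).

8

Weights: 7 ni:s H, 8 sus H, 9 di: H.
The penult (syllable 8, sus) is heavy, so it takes stress.
Primary stress: syllable 8 → kal.nud.ma.di.ti:.sko.ni:s.ˈsus.di:.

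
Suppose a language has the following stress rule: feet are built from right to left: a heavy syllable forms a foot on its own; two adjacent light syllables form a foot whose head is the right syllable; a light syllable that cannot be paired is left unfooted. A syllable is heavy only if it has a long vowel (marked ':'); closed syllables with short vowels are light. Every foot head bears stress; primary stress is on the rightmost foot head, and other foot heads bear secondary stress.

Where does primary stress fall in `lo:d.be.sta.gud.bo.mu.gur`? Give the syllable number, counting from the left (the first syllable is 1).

Weights: 1 lo:d H, 2 be L, 3 sta L, 4 gud L, 5 bo L, 6 mu L, 7 gur L.
Parse right to left (heavy = foot alone; LL = one foot; stranded L unfooted): (ˈlo:d) (be.ˈsta) (gud.ˈbo) (mu.ˈgur).
Foot heads: 1, 3, 5, 7.
Primary stress on the rightmost head = syllable 7.
Primary stress: syllable 7 → lo:d.be.sta.gud.bo.mu.ˈgur.

7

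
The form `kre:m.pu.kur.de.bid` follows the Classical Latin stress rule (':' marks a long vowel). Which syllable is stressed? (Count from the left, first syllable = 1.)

3

Classical Latin: stress the penult if heavy (long vowel or closed), else the antepenult.
Weights: 3 kur H, 4 de L, 5 bid H.
The penult (syllable 4, de) is light, so stress falls on the antepenult (syllable 3, kur).
Stress on syllable 3: kre:m.pu.ˈkur.de.bid.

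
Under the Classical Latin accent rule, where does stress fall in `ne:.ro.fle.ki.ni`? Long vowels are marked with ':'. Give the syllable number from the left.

Classical Latin: stress the penult if heavy (long vowel or closed), else the antepenult.
Weights: 3 fle L, 4 ki L, 5 ni L.
The penult (syllable 4, ki) is light, so stress falls on the antepenult (syllable 3, fle).
Stress on syllable 3: ne:.ro.ˈfle.ki.ni.

3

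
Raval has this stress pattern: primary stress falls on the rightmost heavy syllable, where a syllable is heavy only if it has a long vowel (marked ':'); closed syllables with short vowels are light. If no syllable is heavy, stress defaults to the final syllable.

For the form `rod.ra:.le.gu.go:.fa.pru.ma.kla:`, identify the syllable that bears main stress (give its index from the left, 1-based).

9

Weights: 1 rod L, 2 ra: H, 3 le L, 4 gu L, 5 go: H, 6 fa L, 7 pru L, 8 ma L, 9 kla: H.
Heavy syllables in the domain: 2, 5, 9. The rightmost is syllable 9 (kla:).
Primary stress: syllable 9 → rod.ra:.le.gu.go:.fa.pru.ma.ˈkla:.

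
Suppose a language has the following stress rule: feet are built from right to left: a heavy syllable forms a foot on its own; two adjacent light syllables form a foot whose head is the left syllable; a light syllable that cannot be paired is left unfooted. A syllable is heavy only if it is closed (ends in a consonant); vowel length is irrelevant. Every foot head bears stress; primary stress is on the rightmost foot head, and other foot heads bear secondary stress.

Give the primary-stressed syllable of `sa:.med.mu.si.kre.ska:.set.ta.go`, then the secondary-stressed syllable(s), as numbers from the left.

primary 8, secondary 2, 3, 5, 7

Weights: 1 sa: L, 2 med H, 3 mu L, 4 si L, 5 kre L, 6 ska: L, 7 set H, 8 ta L, 9 go L.
Parse right to left (heavy = foot alone; LL = one foot; stranded L unfooted): sa: (ˈmed) (ˈmu.si) (ˈkre.ska:) (ˈset) (ˈta.go).
Foot heads: 2, 3, 5, 7, 8.
Primary stress on the rightmost head = syllable 8.
Secondary stress on 2, 3, 5, 7: sa:.ˌmed.ˌmu.si.ˌkre.ska:.ˌset.ˈta.go.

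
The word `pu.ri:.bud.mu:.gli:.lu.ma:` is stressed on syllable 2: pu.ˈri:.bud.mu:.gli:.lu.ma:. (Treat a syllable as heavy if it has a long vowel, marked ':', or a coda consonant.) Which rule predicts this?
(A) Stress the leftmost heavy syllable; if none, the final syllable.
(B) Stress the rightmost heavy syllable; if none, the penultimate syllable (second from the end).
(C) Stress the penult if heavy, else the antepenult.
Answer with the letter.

Rule A → syllable 2 ✓.
Rule B → syllable 7 (observed: 2).
Rule C → syllable 5 (observed: 2).

A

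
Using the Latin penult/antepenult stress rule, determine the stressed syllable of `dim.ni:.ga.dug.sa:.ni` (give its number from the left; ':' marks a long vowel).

5

Classical Latin: stress the penult if heavy (long vowel or closed), else the antepenult.
Weights: 4 dug H, 5 sa: H, 6 ni L.
The penult (syllable 5, sa:) is heavy, so it takes stress.
Stress on syllable 5: dim.ni:.ga.dug.ˈsa:.ni.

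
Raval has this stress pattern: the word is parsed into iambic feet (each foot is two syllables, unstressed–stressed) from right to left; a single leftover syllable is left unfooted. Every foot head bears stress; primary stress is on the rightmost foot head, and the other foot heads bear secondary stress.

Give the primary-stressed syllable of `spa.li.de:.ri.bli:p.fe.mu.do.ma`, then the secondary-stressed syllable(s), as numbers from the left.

primary 9, secondary 3, 5, 7

Parse right to left into iambic (σˈσ) feet: spa (li.ˈde:) (ri.ˈbli:p) (fe.ˈmu) (do.ˈma). Syllable 1 is left unfooted.
Foot heads (stressed positions): 3, 5, 7, 9.
End Rule Rightmost: primary stress on the rightmost head = syllable 9.
Secondary stress on 3, 5, 7: spa.li.ˌde:.ri.ˌbli:p.fe.ˌmu.do.ˈma.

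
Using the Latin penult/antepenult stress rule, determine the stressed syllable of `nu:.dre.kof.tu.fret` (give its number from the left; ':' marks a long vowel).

Classical Latin: stress the penult if heavy (long vowel or closed), else the antepenult.
Weights: 3 kof H, 4 tu L, 5 fret H.
The penult (syllable 4, tu) is light, so stress falls on the antepenult (syllable 3, kof).
Stress on syllable 3: nu:.dre.ˈkof.tu.fret.

3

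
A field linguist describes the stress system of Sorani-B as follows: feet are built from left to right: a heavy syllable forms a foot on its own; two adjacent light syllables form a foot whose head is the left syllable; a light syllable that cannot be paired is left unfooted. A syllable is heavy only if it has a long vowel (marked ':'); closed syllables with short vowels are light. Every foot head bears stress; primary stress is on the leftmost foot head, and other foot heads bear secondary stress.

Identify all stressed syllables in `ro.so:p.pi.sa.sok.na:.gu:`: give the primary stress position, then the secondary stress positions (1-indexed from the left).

Weights: 1 ro L, 2 so:p H, 3 pi L, 4 sa L, 5 sok L, 6 na: H, 7 gu: H.
Parse left to right (heavy = foot alone; LL = one foot; stranded L unfooted): ro (ˈso:p) (ˈpi.sa) sok (ˈna:) (ˈgu:).
Foot heads: 2, 3, 6, 7.
Primary stress on the leftmost head = syllable 2.
Secondary stress on 3, 6, 7: ro.ˈso:p.ˌpi.sa.sok.ˌna:.ˌgu:.

primary 2, secondary 3, 6, 7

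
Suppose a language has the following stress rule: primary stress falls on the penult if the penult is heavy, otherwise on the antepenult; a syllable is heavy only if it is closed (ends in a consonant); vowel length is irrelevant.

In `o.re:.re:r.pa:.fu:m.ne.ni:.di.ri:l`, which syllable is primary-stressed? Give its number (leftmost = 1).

7

Weights: 7 ni: L, 8 di L, 9 ri:l H.
The penult (syllable 8, di) is light, so stress falls on the antepenult (syllable 7, ni:).
Primary stress: syllable 7 → o.re:.re:r.pa:.fu:m.ne.ˈni:.di.ri:l.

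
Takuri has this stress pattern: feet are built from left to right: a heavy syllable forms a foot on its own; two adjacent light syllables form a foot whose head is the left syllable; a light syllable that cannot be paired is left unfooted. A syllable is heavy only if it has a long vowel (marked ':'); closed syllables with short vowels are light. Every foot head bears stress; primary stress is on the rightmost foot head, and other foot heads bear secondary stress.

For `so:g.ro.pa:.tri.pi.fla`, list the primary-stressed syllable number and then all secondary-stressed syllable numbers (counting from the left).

Weights: 1 so:g H, 2 ro L, 3 pa: H, 4 tri L, 5 pi L, 6 fla L.
Parse left to right (heavy = foot alone; LL = one foot; stranded L unfooted): (ˈso:g) ro (ˈpa:) (ˈtri.pi) fla.
Foot heads: 1, 3, 4.
Primary stress on the rightmost head = syllable 4.
Secondary stress on 1, 3: ˌso:g.ro.ˌpa:.ˈtri.pi.fla.

primary 4, secondary 1, 3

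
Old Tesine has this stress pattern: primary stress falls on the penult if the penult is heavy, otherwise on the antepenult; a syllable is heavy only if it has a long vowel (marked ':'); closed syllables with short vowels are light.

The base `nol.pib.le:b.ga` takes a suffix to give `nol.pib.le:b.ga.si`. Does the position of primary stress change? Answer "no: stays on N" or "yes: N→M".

no: stays on 3

Base `nol.pib.le:b.ga` (4 syllables):
  Weights: 2 pib L, 3 le:b H, 4 ga L.
  The penult (syllable 3, le:b) is heavy, so it takes stress.
  → primary stress on syllable 3.
Suffixed `nol.pib.le:b.ga.si` (5 syllables):
  Weights: 3 le:b H, 4 ga L, 5 si L.
  The penult (syllable 4, ga) is light, so stress falls on the antepenult (syllable 3, le:b).
  → primary stress on syllable 3.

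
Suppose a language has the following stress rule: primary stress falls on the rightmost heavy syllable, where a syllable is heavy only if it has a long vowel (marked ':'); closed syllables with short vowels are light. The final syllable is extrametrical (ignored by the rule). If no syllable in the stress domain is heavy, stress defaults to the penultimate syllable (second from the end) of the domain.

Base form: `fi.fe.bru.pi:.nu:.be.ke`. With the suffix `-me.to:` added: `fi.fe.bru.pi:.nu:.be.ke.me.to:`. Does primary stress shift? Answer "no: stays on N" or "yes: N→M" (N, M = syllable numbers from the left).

no: stays on 5

Base `fi.fe.bru.pi:.nu:.be.ke` (7 syllables):
  The final syllable (7, ke) is extrametrical; the stress domain is syllables 1–6.
  Weights: 1 fi L, 2 fe L, 3 bru L, 4 pi: H, 5 nu: H, 6 be L.
  Heavy syllables in the domain: 4, 5. The rightmost is syllable 5 (nu:).
  → primary stress on syllable 5.
Suffixed `fi.fe.bru.pi:.nu:.be.ke.me.to:` (9 syllables):
  The final syllable (9, to:) is extrametrical; the stress domain is syllables 1–8.
  Weights: 1 fi L, 2 fe L, 3 bru L, 4 pi: H, 5 nu: H, 6 be L, 7 ke L, 8 me L.
  Heavy syllables in the domain: 4, 5. The rightmost is syllable 5 (nu:).
  → primary stress on syllable 5.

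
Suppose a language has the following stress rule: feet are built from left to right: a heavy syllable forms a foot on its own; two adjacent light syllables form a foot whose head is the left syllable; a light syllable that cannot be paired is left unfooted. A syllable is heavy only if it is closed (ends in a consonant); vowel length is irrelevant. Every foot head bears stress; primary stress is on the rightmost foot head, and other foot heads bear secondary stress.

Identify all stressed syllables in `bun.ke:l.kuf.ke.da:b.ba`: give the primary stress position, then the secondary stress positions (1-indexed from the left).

primary 5, secondary 1, 2, 3

Weights: 1 bun H, 2 ke:l H, 3 kuf H, 4 ke L, 5 da:b H, 6 ba L.
Parse left to right (heavy = foot alone; LL = one foot; stranded L unfooted): (ˈbun) (ˈke:l) (ˈkuf) ke (ˈda:b) ba.
Foot heads: 1, 2, 3, 5.
Primary stress on the rightmost head = syllable 5.
Secondary stress on 1, 2, 3: ˌbun.ˌke:l.ˌkuf.ke.ˈda:b.ba.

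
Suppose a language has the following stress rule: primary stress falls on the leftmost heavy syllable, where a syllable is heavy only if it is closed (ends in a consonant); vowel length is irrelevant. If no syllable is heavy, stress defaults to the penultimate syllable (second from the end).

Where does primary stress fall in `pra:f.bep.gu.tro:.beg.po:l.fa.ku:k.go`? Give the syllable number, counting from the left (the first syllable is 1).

1

Weights: 1 pra:f H, 2 bep H, 3 gu L, 4 tro: L, 5 beg H, 6 po:l H, 7 fa L, 8 ku:k H, 9 go L.
Heavy syllables in the domain: 1, 2, 5, 6, 8. The leftmost is syllable 1 (pra:f).
Primary stress: syllable 1 → ˈpra:f.bep.gu.tro:.beg.po:l.fa.ku:k.go.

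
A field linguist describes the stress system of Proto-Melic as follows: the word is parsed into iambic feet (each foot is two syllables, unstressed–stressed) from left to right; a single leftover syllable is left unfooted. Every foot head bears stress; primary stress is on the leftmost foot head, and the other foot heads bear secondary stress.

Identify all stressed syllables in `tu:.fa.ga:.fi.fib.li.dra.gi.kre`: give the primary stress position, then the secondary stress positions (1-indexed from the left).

primary 2, secondary 4, 6, 8

Parse left to right into iambic (σˈσ) feet: (tu:.ˈfa) (ga:.ˈfi) (fib.ˈli) (dra.ˈgi) kre. Syllable 9 is left unfooted.
Foot heads (stressed positions): 2, 4, 6, 8.
End Rule Leftmost: primary stress on the leftmost head = syllable 2.
Secondary stress on 4, 6, 8: tu:.ˈfa.ga:.ˌfi.fib.ˌli.dra.ˌgi.kre.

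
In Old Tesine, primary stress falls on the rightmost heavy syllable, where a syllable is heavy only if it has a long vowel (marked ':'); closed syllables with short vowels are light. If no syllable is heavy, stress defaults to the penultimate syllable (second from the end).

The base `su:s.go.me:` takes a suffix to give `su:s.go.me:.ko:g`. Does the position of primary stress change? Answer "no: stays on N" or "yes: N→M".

Base `su:s.go.me:` (3 syllables):
  Weights: 1 su:s H, 2 go L, 3 me: H.
  Heavy syllables in the domain: 1, 3. The rightmost is syllable 3 (me:).
  → primary stress on syllable 3.
Suffixed `su:s.go.me:.ko:g` (4 syllables):
  Weights: 1 su:s H, 2 go L, 3 me: H, 4 ko:g H.
  Heavy syllables in the domain: 1, 3, 4. The rightmost is syllable 4 (ko:g).
  → primary stress on syllable 4.

yes: 3→4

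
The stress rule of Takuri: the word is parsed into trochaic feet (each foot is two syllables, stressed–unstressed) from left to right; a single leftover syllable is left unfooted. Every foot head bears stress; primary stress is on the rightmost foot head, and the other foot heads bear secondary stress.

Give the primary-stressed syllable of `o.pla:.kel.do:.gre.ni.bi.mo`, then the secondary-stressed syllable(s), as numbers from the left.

Parse left to right into trochaic (ˈσσ) feet: (ˈo.pla:) (ˈkel.do:) (ˈgre.ni) (ˈbi.mo).
Foot heads (stressed positions): 1, 3, 5, 7.
End Rule Rightmost: primary stress on the rightmost head = syllable 7.
Secondary stress on 1, 3, 5: ˌo.pla:.ˌkel.do:.ˌgre.ni.ˈbi.mo.

primary 7, secondary 1, 3, 5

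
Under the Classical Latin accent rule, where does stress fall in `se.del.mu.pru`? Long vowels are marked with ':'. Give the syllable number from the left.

2

Classical Latin: stress the penult if heavy (long vowel or closed), else the antepenult.
Weights: 2 del H, 3 mu L, 4 pru L.
The penult (syllable 3, mu) is light, so stress falls on the antepenult (syllable 2, del).
Stress on syllable 2: se.ˈdel.mu.pru.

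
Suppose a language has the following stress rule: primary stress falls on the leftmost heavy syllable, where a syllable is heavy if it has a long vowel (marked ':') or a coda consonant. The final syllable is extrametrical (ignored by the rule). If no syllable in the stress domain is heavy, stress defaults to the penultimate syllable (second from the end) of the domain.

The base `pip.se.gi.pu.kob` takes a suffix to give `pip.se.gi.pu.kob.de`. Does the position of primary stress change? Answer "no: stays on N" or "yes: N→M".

Base `pip.se.gi.pu.kob` (5 syllables):
  The final syllable (5, kob) is extrametrical; the stress domain is syllables 1–4.
  Weights: 1 pip H, 2 se L, 3 gi L, 4 pu L.
  Heavy syllables in the domain: 1. The leftmost is syllable 1 (pip).
  → primary stress on syllable 1.
Suffixed `pip.se.gi.pu.kob.de` (6 syllables):
  The final syllable (6, de) is extrametrical; the stress domain is syllables 1–5.
  Weights: 1 pip H, 2 se L, 3 gi L, 4 pu L, 5 kob H.
  Heavy syllables in the domain: 1, 5. The leftmost is syllable 1 (pip).
  → primary stress on syllable 1.

no: stays on 1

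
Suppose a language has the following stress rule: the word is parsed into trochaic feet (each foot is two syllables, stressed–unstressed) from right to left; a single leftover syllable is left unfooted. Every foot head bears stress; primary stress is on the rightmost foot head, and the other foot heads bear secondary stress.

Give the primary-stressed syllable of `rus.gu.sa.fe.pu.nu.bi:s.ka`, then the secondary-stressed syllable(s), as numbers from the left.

Parse right to left into trochaic (ˈσσ) feet: (ˈrus.gu) (ˈsa.fe) (ˈpu.nu) (ˈbi:s.ka).
Foot heads (stressed positions): 1, 3, 5, 7.
End Rule Rightmost: primary stress on the rightmost head = syllable 7.
Secondary stress on 1, 3, 5: ˌrus.gu.ˌsa.fe.ˌpu.nu.ˈbi:s.ka.

primary 7, secondary 1, 3, 5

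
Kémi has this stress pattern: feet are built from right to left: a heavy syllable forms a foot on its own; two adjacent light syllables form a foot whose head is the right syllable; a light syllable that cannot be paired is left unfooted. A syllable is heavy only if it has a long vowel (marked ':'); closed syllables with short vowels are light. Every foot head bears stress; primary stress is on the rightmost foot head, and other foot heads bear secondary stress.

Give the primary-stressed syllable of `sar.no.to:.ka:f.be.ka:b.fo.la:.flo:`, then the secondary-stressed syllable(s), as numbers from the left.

primary 9, secondary 2, 3, 4, 6, 8

Weights: 1 sar L, 2 no L, 3 to: H, 4 ka:f H, 5 be L, 6 ka:b H, 7 fo L, 8 la: H, 9 flo: H.
Parse right to left (heavy = foot alone; LL = one foot; stranded L unfooted): (sar.ˈno) (ˈto:) (ˈka:f) be (ˈka:b) fo (ˈla:) (ˈflo:).
Foot heads: 2, 3, 4, 6, 8, 9.
Primary stress on the rightmost head = syllable 9.
Secondary stress on 2, 3, 4, 6, 8: sar.ˌno.ˌto:.ˌka:f.be.ˌka:b.fo.ˌla:.ˈflo:.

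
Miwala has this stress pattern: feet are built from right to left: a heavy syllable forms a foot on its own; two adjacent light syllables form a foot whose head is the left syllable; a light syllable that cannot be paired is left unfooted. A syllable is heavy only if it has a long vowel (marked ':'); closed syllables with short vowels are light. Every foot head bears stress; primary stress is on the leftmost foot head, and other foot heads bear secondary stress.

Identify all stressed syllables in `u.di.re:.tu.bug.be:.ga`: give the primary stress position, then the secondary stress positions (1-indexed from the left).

Weights: 1 u L, 2 di L, 3 re: H, 4 tu L, 5 bug L, 6 be: H, 7 ga L.
Parse right to left (heavy = foot alone; LL = one foot; stranded L unfooted): (ˈu.di) (ˈre:) (ˈtu.bug) (ˈbe:) ga.
Foot heads: 1, 3, 4, 6.
Primary stress on the leftmost head = syllable 1.
Secondary stress on 3, 4, 6: ˈu.di.ˌre:.ˌtu.bug.ˌbe:.ga.

primary 1, secondary 3, 4, 6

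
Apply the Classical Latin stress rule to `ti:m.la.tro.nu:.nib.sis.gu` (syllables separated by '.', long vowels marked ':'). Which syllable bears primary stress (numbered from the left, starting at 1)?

6

Classical Latin: stress the penult if heavy (long vowel or closed), else the antepenult.
Weights: 5 nib H, 6 sis H, 7 gu L.
The penult (syllable 6, sis) is heavy, so it takes stress.
Stress on syllable 6: ti:m.la.tro.nu:.nib.ˈsis.gu.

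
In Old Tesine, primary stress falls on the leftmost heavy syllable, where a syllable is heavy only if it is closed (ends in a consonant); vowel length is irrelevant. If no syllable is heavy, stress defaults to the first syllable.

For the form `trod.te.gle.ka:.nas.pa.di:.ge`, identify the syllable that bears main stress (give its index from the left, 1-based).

Weights: 1 trod H, 2 te L, 3 gle L, 4 ka: L, 5 nas H, 6 pa L, 7 di: L, 8 ge L.
Heavy syllables in the domain: 1, 5. The leftmost is syllable 1 (trod).
Primary stress: syllable 1 → ˈtrod.te.gle.ka:.nas.pa.di:.ge.

1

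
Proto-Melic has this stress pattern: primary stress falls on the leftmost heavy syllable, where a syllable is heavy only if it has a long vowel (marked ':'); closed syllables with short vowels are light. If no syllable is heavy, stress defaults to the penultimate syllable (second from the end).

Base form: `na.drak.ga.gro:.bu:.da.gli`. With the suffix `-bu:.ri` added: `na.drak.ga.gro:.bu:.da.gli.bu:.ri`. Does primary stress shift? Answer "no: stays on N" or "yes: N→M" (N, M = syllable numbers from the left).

Base `na.drak.ga.gro:.bu:.da.gli` (7 syllables):
  Weights: 1 na L, 2 drak L, 3 ga L, 4 gro: H, 5 bu: H, 6 da L, 7 gli L.
  Heavy syllables in the domain: 4, 5. The leftmost is syllable 4 (gro:).
  → primary stress on syllable 4.
Suffixed `na.drak.ga.gro:.bu:.da.gli.bu:.ri` (9 syllables):
  Weights: 1 na L, 2 drak L, 3 ga L, 4 gro: H, 5 bu: H, 6 da L, 7 gli L, 8 bu: H, 9 ri L.
  Heavy syllables in the domain: 4, 5, 8. The leftmost is syllable 4 (gro:).
  → primary stress on syllable 4.

no: stays on 4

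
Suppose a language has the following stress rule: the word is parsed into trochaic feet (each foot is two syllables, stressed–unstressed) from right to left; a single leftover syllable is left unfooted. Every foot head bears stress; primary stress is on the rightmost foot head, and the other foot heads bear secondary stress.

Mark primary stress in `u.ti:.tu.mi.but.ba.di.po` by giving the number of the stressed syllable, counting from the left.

Parse right to left into trochaic (ˈσσ) feet: (ˈu.ti:) (ˈtu.mi) (ˈbut.ba) (ˈdi.po).
Foot heads (stressed positions): 1, 3, 5, 7.
End Rule Rightmost: primary stress on the rightmost head = syllable 7.
Primary stress: syllable 7 → u.ti:.tu.mi.but.ba.ˈdi.po.

7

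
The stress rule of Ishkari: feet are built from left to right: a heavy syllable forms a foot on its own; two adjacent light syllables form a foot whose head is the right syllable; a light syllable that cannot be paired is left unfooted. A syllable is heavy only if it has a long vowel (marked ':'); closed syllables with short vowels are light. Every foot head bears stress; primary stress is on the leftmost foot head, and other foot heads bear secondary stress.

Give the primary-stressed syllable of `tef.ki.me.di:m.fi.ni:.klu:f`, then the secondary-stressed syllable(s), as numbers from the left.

primary 2, secondary 4, 6, 7

Weights: 1 tef L, 2 ki L, 3 me L, 4 di:m H, 5 fi L, 6 ni: H, 7 klu:f H.
Parse left to right (heavy = foot alone; LL = one foot; stranded L unfooted): (tef.ˈki) me (ˈdi:m) fi (ˈni:) (ˈklu:f).
Foot heads: 2, 4, 6, 7.
Primary stress on the leftmost head = syllable 2.
Secondary stress on 4, 6, 7: tef.ˈki.me.ˌdi:m.fi.ˌni:.ˌklu:f.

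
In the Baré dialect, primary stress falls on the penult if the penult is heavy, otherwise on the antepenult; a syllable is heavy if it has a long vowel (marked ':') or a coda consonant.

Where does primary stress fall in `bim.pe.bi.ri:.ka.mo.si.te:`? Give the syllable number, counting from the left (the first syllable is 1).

6

Weights: 6 mo L, 7 si L, 8 te: H.
The penult (syllable 7, si) is light, so stress falls on the antepenult (syllable 6, mo).
Primary stress: syllable 6 → bim.pe.bi.ri:.ka.ˈmo.si.te:.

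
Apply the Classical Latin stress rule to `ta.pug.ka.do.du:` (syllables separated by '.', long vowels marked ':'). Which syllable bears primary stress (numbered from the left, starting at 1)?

Classical Latin: stress the penult if heavy (long vowel or closed), else the antepenult.
Weights: 3 ka L, 4 do L, 5 du: H.
The penult (syllable 4, do) is light, so stress falls on the antepenult (syllable 3, ka).
Stress on syllable 3: ta.pug.ˈka.do.du:.

3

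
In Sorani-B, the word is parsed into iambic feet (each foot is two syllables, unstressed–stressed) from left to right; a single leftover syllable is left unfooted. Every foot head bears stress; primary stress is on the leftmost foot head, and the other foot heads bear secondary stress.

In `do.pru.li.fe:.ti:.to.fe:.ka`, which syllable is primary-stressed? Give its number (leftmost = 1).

Parse left to right into iambic (σˈσ) feet: (do.ˈpru) (li.ˈfe:) (ti:.ˈto) (fe:.ˈka).
Foot heads (stressed positions): 2, 4, 6, 8.
End Rule Leftmost: primary stress on the leftmost head = syllable 2.
Primary stress: syllable 2 → do.ˈpru.li.fe:.ti:.to.fe:.ka.

2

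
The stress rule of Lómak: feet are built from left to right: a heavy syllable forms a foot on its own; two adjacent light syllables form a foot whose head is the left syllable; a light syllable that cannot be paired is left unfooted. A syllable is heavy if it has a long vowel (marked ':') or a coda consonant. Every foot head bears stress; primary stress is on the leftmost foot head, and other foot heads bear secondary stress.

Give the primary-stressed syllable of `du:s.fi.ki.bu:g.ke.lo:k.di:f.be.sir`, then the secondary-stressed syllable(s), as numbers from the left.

primary 1, secondary 2, 4, 6, 7, 9

Weights: 1 du:s H, 2 fi L, 3 ki L, 4 bu:g H, 5 ke L, 6 lo:k H, 7 di:f H, 8 be L, 9 sir H.
Parse left to right (heavy = foot alone; LL = one foot; stranded L unfooted): (ˈdu:s) (ˈfi.ki) (ˈbu:g) ke (ˈlo:k) (ˈdi:f) be (ˈsir).
Foot heads: 1, 2, 4, 6, 7, 9.
Primary stress on the leftmost head = syllable 1.
Secondary stress on 2, 4, 6, 7, 9: ˈdu:s.ˌfi.ki.ˌbu:g.ke.ˌlo:k.ˌdi:f.be.ˌsir.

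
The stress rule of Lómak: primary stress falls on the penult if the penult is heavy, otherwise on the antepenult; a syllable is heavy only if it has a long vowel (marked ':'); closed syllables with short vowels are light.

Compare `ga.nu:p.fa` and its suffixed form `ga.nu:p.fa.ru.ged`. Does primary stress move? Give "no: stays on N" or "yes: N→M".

Base `ga.nu:p.fa` (3 syllables):
  Weights: 1 ga L, 2 nu:p H, 3 fa L.
  The penult (syllable 2, nu:p) is heavy, so it takes stress.
  → primary stress on syllable 2.
Suffixed `ga.nu:p.fa.ru.ged` (5 syllables):
  Weights: 3 fa L, 4 ru L, 5 ged L.
  The penult (syllable 4, ru) is light, so stress falls on the antepenult (syllable 3, fa).
  → primary stress on syllable 3.

yes: 2→3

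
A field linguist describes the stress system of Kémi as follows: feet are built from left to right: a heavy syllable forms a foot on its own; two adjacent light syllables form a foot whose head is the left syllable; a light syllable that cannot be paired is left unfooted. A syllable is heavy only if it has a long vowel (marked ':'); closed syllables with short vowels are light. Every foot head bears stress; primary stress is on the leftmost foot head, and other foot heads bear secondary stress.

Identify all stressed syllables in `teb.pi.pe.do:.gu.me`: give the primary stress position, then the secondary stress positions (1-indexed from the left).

primary 1, secondary 4, 5

Weights: 1 teb L, 2 pi L, 3 pe L, 4 do: H, 5 gu L, 6 me L.
Parse left to right (heavy = foot alone; LL = one foot; stranded L unfooted): (ˈteb.pi) pe (ˈdo:) (ˈgu.me).
Foot heads: 1, 4, 5.
Primary stress on the leftmost head = syllable 1.
Secondary stress on 4, 5: ˈteb.pi.pe.ˌdo:.ˌgu.me.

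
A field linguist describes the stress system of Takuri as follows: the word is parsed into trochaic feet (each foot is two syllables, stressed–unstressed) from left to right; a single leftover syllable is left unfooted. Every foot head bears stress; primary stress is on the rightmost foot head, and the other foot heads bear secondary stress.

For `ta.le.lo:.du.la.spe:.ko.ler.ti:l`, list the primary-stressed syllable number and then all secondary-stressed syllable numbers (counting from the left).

primary 7, secondary 1, 3, 5

Parse left to right into trochaic (ˈσσ) feet: (ˈta.le) (ˈlo:.du) (ˈla.spe:) (ˈko.ler) ti:l. Syllable 9 is left unfooted.
Foot heads (stressed positions): 1, 3, 5, 7.
End Rule Rightmost: primary stress on the rightmost head = syllable 7.
Secondary stress on 1, 3, 5: ˌta.le.ˌlo:.du.ˌla.spe:.ˈko.ler.ti:l.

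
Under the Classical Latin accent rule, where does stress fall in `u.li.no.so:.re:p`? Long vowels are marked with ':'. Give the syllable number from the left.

Classical Latin: stress the penult if heavy (long vowel or closed), else the antepenult.
Weights: 3 no L, 4 so: H, 5 re:p H.
The penult (syllable 4, so:) is heavy, so it takes stress.
Stress on syllable 4: u.li.no.ˈso:.re:p.

4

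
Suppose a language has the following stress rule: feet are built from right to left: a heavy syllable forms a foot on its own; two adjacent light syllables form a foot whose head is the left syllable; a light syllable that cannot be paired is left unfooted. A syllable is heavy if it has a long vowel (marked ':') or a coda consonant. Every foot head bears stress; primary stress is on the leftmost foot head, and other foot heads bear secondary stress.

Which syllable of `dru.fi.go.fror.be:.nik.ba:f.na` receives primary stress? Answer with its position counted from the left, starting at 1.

2

Weights: 1 dru L, 2 fi L, 3 go L, 4 fror H, 5 be: H, 6 nik H, 7 ba:f H, 8 na L.
Parse right to left (heavy = foot alone; LL = one foot; stranded L unfooted): dru (ˈfi.go) (ˈfror) (ˈbe:) (ˈnik) (ˈba:f) na.
Foot heads: 2, 4, 5, 6, 7.
Primary stress on the leftmost head = syllable 2.
Primary stress: syllable 2 → dru.ˈfi.go.fror.be:.nik.ba:f.na.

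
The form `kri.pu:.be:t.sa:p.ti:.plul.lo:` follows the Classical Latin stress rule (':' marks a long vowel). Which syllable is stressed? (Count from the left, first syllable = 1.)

6

Classical Latin: stress the penult if heavy (long vowel or closed), else the antepenult.
Weights: 5 ti: H, 6 plul H, 7 lo: H.
The penult (syllable 6, plul) is heavy, so it takes stress.
Stress on syllable 6: kri.pu:.be:t.sa:p.ti:.ˈplul.lo:.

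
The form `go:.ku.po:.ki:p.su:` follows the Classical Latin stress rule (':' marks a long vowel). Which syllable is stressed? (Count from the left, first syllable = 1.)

Classical Latin: stress the penult if heavy (long vowel or closed), else the antepenult.
Weights: 3 po: H, 4 ki:p H, 5 su: H.
The penult (syllable 4, ki:p) is heavy, so it takes stress.
Stress on syllable 4: go:.ku.po:.ˈki:p.su:.

4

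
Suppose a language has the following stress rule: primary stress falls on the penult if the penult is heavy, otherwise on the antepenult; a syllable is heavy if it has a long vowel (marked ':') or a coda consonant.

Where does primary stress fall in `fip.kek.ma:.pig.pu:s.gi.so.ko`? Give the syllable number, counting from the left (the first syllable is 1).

6

Weights: 6 gi L, 7 so L, 8 ko L.
The penult (syllable 7, so) is light, so stress falls on the antepenult (syllable 6, gi).
Primary stress: syllable 6 → fip.kek.ma:.pig.pu:s.ˈgi.so.ko.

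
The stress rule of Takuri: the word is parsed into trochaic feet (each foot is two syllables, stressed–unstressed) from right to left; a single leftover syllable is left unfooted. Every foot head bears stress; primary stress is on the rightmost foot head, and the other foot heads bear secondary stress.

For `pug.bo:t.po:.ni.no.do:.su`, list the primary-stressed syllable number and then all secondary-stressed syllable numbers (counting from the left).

Parse right to left into trochaic (ˈσσ) feet: pug (ˈbo:t.po:) (ˈni.no) (ˈdo:.su). Syllable 1 is left unfooted.
Foot heads (stressed positions): 2, 4, 6.
End Rule Rightmost: primary stress on the rightmost head = syllable 6.
Secondary stress on 2, 4: pug.ˌbo:t.po:.ˌni.no.ˈdo:.su.

primary 6, secondary 2, 4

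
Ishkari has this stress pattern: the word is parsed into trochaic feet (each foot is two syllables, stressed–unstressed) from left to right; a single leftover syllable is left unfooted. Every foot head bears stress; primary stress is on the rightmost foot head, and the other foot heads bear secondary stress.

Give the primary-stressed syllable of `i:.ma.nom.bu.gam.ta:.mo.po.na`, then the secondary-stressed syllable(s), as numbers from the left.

primary 7, secondary 1, 3, 5

Parse left to right into trochaic (ˈσσ) feet: (ˈi:.ma) (ˈnom.bu) (ˈgam.ta:) (ˈmo.po) na. Syllable 9 is left unfooted.
Foot heads (stressed positions): 1, 3, 5, 7.
End Rule Rightmost: primary stress on the rightmost head = syllable 7.
Secondary stress on 1, 3, 5: ˌi:.ma.ˌnom.bu.ˌgam.ta:.ˈmo.po.na.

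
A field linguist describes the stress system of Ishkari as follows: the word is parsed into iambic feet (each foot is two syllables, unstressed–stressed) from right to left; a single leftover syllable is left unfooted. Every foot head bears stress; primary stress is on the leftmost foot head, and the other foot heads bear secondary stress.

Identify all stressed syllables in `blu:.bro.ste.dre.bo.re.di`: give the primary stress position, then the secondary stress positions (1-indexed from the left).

Parse right to left into iambic (σˈσ) feet: blu: (bro.ˈste) (dre.ˈbo) (re.ˈdi). Syllable 1 is left unfooted.
Foot heads (stressed positions): 3, 5, 7.
End Rule Leftmost: primary stress on the leftmost head = syllable 3.
Secondary stress on 5, 7: blu:.bro.ˈste.dre.ˌbo.re.ˌdi.

primary 3, secondary 5, 7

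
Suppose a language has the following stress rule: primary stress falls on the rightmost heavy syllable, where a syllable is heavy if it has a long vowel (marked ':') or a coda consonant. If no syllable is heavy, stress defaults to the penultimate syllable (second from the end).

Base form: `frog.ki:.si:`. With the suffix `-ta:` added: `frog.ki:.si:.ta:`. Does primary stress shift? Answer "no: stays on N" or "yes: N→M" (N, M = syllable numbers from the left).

yes: 3→4

Base `frog.ki:.si:` (3 syllables):
  Weights: 1 frog H, 2 ki: H, 3 si: H.
  Heavy syllables in the domain: 1, 2, 3. The rightmost is syllable 3 (si:).
  → primary stress on syllable 3.
Suffixed `frog.ki:.si:.ta:` (4 syllables):
  Weights: 1 frog H, 2 ki: H, 3 si: H, 4 ta: H.
  Heavy syllables in the domain: 1, 2, 3, 4. The rightmost is syllable 4 (ta:).
  → primary stress on syllable 4.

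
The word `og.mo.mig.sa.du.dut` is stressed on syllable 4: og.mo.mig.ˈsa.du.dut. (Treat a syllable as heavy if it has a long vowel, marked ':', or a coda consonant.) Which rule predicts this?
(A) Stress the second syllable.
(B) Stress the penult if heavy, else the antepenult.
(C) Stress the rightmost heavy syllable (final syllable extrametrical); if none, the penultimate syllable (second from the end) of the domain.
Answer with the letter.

B

Rule A → syllable 2 (observed: 4).
Rule B → syllable 4 ✓.
Rule C → syllable 3 (observed: 4).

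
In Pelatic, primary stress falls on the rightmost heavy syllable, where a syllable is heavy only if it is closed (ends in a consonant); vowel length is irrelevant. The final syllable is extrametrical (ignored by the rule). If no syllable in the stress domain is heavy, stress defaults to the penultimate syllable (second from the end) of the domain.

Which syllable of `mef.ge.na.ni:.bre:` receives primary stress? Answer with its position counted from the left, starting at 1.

The final syllable (5, bre:) is extrametrical; the stress domain is syllables 1–4.
Weights: 1 mef H, 2 ge L, 3 na L, 4 ni: L.
Heavy syllables in the domain: 1. The rightmost is syllable 1 (mef).
Primary stress: syllable 1 → ˈmef.ge.na.ni:.bre:.

1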